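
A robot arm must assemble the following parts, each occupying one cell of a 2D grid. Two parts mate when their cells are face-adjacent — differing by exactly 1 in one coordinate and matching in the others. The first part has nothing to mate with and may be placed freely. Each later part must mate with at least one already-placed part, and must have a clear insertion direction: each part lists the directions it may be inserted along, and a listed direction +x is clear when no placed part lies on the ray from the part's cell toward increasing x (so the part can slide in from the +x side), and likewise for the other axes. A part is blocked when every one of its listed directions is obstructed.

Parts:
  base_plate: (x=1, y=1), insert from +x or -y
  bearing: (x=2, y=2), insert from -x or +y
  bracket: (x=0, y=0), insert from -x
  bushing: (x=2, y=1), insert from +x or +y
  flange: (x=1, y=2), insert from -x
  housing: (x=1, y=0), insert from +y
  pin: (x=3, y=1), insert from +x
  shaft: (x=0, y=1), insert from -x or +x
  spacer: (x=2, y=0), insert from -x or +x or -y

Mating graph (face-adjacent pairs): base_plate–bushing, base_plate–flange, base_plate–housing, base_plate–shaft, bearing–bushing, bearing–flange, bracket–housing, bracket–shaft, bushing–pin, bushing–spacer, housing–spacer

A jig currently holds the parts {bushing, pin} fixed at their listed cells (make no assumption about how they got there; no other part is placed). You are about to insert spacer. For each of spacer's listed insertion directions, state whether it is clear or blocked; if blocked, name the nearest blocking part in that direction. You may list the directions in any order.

+x: clear; -x: clear; -y: clear

-x: ray from spacer(2, 0) has no placed part ⇒ clear
+x: ray from spacer(2, 0) has no placed part ⇒ clear
-y: ray from spacer(2, 0) has no placed part ⇒ clear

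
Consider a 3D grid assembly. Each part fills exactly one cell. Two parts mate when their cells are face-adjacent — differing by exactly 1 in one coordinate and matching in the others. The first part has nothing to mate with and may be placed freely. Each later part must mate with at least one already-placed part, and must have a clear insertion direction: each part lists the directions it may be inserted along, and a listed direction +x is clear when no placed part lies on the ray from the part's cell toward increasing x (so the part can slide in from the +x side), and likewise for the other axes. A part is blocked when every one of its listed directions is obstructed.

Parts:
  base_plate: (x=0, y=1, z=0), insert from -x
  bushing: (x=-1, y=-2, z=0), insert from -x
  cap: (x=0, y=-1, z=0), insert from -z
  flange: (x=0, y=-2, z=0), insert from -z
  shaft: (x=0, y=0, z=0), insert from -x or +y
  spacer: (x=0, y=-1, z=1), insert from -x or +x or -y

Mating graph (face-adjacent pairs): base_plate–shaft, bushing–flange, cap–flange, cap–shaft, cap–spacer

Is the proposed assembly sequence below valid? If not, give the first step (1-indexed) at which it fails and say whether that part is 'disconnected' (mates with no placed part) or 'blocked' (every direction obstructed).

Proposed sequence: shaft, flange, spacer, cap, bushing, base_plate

1. shaft@(0, 0, 0) [-x clear] — {shaft}
2. flange@(0, -2, 0) — no placed neighbour ⇒ disconnected

Invalid at step 2 (disconnected)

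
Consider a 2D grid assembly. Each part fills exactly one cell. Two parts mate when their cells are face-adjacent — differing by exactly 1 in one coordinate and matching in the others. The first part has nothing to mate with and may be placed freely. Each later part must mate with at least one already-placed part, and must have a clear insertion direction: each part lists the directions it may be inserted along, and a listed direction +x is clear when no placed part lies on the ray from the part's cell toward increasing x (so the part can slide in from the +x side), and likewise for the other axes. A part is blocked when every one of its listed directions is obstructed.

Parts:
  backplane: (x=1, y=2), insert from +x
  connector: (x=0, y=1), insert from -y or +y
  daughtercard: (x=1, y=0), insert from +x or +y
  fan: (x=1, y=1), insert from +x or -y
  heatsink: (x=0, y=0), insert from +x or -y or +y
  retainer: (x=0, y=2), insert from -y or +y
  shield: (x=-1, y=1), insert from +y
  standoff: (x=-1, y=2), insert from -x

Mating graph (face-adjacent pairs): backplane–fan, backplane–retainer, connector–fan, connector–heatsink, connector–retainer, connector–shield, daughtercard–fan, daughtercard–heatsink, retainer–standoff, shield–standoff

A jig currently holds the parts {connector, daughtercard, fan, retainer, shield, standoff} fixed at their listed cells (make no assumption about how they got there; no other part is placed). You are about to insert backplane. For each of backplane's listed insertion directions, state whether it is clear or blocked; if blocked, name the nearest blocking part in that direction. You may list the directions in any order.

+x: clear

+x: ray from backplane(1, 2) has no placed part ⇒ clear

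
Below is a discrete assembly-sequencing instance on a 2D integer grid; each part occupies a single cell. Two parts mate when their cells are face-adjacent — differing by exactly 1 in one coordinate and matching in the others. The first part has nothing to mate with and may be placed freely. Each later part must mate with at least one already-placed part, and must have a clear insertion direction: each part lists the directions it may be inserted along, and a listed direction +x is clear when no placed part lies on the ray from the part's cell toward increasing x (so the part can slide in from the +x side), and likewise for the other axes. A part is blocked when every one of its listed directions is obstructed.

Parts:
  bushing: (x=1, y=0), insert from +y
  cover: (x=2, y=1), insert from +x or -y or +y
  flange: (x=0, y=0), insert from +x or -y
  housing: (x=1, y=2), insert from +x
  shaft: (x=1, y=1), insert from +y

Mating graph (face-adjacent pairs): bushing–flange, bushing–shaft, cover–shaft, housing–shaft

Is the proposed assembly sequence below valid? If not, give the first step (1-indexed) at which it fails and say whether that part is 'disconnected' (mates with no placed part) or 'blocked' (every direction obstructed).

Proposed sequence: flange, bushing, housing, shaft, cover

1. flange@(0, 0) [+x clear] — {flange}
2. bushing@(1, 0) [+y clear] — {bushing, flange}
3. housing@(1, 2) — no placed neighbour ⇒ disconnected

Invalid at step 3 (disconnected)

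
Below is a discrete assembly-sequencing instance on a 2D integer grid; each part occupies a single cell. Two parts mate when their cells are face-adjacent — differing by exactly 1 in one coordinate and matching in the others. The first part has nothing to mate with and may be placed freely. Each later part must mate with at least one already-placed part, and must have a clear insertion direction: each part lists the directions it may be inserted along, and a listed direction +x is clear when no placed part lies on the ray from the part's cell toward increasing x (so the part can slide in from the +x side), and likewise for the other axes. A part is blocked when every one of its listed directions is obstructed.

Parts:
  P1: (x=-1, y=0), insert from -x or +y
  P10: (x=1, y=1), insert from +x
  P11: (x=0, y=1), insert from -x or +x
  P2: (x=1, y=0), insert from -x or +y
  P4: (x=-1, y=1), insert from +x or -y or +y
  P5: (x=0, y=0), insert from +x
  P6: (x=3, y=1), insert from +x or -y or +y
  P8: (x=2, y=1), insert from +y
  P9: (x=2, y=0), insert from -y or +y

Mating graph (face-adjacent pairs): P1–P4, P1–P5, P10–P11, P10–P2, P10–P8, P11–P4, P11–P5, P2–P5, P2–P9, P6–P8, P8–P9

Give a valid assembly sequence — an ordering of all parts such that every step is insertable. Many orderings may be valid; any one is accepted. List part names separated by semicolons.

1. P1@(-1, 0) [-x clear] — {P1}
2. P4@(-1, 1) [+x clear] — {P1, P4}
3. P11@(0, 1) [+x clear] — {P1, P11, P4}
4. P5@(0, 0) [+x clear] — {P1, P11, P4, P5}
5. P2@(1, 0) [+y clear] — {P1, P11, P2, P4, P5}
6. P10@(1, 1) [+x clear] — {P1, P10, P11, P2, P4, P5}
7. P9@(2, 0) [-y clear] — {P1, P10, P11, P2, P4, P5, P9}
8. P8@(2, 1) [+y clear] — {P1, P10, P11, P2, P4, P5, P8, P9}
9. P6@(3, 1) [+x clear] — {P1, P10, P11, P2, P4, P5, P6, P8, P9}

P1; P4; P11; P5; P2; P10; P9; P8; P6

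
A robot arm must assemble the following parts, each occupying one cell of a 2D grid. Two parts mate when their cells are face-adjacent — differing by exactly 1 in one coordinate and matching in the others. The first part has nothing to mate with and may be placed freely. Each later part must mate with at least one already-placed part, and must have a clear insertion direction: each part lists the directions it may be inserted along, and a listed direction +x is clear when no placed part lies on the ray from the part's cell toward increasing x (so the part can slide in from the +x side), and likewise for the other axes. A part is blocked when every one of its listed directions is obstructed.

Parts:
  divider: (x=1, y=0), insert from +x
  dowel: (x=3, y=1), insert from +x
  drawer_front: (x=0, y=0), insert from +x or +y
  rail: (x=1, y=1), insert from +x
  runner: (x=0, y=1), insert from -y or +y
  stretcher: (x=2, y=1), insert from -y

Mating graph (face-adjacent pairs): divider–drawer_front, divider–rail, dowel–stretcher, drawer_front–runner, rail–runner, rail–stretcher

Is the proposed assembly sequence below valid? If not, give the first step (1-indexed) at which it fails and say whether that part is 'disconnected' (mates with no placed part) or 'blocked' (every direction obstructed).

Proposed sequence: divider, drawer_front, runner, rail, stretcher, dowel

Valid

1. divider@(1, 0) [+x clear] — {divider}
2. drawer_front@(0, 0) [+y clear] — {divider, drawer_front}
3. runner@(0, 1) [+y clear] — {divider, drawer_front, runner}
4. rail@(1, 1) [+x clear] — {divider, drawer_front, rail, runner}
5. stretcher@(2, 1) [-y clear] — {divider, drawer_front, rail, runner, stretcher}
6. dowel@(3, 1) [+x clear] — {divider, dowel, drawer_front, rail, runner, stretcher}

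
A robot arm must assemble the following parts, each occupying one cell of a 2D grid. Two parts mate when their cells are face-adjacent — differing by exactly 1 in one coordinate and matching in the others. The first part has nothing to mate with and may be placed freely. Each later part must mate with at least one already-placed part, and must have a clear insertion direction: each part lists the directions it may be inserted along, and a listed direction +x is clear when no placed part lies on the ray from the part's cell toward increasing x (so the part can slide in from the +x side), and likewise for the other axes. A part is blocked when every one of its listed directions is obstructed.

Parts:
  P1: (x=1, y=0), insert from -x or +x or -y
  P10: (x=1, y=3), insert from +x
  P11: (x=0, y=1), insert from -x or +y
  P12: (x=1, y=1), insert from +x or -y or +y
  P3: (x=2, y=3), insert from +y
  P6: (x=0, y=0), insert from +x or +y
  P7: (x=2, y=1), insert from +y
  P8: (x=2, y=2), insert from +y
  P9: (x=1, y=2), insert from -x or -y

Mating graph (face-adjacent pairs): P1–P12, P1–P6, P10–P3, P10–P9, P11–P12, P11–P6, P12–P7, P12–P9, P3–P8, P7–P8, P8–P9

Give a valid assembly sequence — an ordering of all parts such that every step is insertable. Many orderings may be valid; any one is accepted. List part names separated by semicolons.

P7; P8; P9; P10; P12; P1; P3; P6; P11

1. P7@(2, 1) [+y clear] — {P7}
2. P8@(2, 2) [+y clear] — {P7, P8}
3. P9@(1, 2) [-x clear] — {P7, P8, P9}
4. P10@(1, 3) [+x clear] — {P10, P7, P8, P9}
5. P12@(1, 1) [-y clear] — {P10, P12, P7, P8, P9}
6. P1@(1, 0) [-x clear] — {P1, P10, P12, P7, P8, P9}
7. P3@(2, 3) [+y clear] — {P1, P10, P12, P3, P7, P8, P9}
8. P6@(0, 0) [+y clear] — {P1, P10, P12, P3, P6, P7, P8, P9}
9. P11@(0, 1) [-x clear] — {P1, P10, P11, P12, P3, P6, P7, P8, P9}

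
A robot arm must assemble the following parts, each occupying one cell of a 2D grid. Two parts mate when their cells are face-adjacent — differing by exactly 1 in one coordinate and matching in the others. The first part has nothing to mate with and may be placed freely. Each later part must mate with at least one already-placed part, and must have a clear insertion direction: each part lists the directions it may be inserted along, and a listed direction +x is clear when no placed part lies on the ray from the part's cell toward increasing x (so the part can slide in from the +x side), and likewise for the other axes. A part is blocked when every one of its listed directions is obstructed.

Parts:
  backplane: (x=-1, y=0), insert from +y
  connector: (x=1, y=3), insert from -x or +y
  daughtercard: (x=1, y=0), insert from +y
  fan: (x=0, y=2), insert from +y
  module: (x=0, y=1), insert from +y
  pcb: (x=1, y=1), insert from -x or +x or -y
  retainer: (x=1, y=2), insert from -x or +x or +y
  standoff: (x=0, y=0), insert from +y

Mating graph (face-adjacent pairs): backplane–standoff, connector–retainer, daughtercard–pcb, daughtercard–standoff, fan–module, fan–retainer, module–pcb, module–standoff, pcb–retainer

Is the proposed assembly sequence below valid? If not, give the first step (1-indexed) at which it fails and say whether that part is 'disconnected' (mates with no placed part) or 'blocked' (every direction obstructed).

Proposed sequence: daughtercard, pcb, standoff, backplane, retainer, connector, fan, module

1. daughtercard@(1, 0) [+y clear] — {daughtercard}
2. pcb@(1, 1) [-x clear] — {daughtercard, pcb}
3. standoff@(0, 0) [+y clear] — {daughtercard, pcb, standoff}
4. backplane@(-1, 0) [+y clear] — {backplane, daughtercard, pcb, standoff}
5. retainer@(1, 2) [-x clear] — {backplane, daughtercard, pcb, retainer, standoff}
6. connector@(1, 3) [-x clear] — {backplane, connector, daughtercard, pcb, retainer, standoff}
7. fan@(0, 2) [+y clear] — {backplane, connector, daughtercard, fan, pcb, retainer, standoff}
8. module@(0, 1) — +y all obstructed ⇒ blocked

Invalid at step 8 (blocked)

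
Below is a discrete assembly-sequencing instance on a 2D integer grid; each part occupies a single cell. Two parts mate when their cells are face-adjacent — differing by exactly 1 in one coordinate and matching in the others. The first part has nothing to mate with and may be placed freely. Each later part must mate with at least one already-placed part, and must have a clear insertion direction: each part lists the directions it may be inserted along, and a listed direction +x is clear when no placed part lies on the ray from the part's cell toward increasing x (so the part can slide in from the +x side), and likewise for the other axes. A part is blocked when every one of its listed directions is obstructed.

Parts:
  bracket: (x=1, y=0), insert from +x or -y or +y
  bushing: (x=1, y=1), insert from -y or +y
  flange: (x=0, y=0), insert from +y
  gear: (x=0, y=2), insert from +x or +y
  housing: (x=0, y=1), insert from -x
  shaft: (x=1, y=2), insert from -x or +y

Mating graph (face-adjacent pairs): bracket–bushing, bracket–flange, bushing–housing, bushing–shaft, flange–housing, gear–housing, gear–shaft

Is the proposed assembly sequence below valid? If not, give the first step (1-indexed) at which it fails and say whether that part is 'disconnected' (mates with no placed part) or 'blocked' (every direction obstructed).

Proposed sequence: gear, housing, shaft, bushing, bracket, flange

1. gear@(0, 2) [+x clear] — {gear}
2. housing@(0, 1) [-x clear] — {gear, housing}
3. shaft@(1, 2) [+y clear] — {gear, housing, shaft}
4. bushing@(1, 1) [-y clear] — {bushing, gear, housing, shaft}
5. bracket@(1, 0) [+x clear] — {bracket, bushing, gear, housing, shaft}
6. flange@(0, 0) — +y all obstructed ⇒ blocked

Invalid at step 6 (blocked)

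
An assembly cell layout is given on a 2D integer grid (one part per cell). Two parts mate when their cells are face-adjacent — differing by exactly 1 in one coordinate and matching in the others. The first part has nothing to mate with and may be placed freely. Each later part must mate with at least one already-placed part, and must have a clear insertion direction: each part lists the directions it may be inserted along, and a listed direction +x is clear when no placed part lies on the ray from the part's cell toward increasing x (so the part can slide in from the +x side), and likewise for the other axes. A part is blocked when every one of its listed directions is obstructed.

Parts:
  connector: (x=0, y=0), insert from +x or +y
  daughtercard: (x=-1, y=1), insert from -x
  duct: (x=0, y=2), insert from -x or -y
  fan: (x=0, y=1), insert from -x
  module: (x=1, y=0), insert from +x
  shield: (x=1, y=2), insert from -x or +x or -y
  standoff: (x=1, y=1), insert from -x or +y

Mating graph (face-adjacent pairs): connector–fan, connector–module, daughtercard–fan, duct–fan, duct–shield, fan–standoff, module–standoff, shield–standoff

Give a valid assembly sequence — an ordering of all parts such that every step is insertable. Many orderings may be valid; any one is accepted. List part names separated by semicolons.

1. duct@(0, 2) [-x clear] — {duct}
2. fan@(0, 1) [-x clear] — {duct, fan}
3. daughtercard@(-1, 1) [-x clear] — {daughtercard, duct, fan}
4. connector@(0, 0) [+x clear] — {connector, daughtercard, duct, fan}
5. module@(1, 0) [+x clear] — {connector, daughtercard, duct, fan, module}
6. standoff@(1, 1) [+y clear] — {connector, daughtercard, duct, fan, module, standoff}
7. shield@(1, 2) [+x clear] — {connector, daughtercard, duct, fan, module, shield, standoff}

duct; fan; daughtercard; connector; module; standoff; shield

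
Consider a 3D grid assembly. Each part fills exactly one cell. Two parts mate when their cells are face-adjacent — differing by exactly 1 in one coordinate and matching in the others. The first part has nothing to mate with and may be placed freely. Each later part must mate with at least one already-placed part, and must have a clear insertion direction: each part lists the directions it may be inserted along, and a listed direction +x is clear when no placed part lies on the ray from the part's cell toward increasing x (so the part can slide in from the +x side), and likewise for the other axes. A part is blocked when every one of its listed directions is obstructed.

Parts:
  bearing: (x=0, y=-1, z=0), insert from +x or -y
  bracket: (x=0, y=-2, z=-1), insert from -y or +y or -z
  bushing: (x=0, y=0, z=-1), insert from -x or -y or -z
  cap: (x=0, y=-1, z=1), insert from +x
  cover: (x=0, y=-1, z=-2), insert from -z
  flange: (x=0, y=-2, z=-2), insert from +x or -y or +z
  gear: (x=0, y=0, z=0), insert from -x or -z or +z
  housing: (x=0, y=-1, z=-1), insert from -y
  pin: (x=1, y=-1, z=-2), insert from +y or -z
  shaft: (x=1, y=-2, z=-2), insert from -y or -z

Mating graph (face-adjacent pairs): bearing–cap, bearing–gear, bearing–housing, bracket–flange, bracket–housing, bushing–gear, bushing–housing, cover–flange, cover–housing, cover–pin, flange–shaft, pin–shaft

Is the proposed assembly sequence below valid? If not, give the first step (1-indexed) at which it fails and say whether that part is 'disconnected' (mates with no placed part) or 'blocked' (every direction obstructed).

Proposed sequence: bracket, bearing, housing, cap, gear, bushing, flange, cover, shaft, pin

Invalid at step 2 (disconnected)

1. bracket@(0, -2, -1) [-y clear] — {bracket}
2. bearing@(0, -1, 0) — no placed neighbour ⇒ disconnected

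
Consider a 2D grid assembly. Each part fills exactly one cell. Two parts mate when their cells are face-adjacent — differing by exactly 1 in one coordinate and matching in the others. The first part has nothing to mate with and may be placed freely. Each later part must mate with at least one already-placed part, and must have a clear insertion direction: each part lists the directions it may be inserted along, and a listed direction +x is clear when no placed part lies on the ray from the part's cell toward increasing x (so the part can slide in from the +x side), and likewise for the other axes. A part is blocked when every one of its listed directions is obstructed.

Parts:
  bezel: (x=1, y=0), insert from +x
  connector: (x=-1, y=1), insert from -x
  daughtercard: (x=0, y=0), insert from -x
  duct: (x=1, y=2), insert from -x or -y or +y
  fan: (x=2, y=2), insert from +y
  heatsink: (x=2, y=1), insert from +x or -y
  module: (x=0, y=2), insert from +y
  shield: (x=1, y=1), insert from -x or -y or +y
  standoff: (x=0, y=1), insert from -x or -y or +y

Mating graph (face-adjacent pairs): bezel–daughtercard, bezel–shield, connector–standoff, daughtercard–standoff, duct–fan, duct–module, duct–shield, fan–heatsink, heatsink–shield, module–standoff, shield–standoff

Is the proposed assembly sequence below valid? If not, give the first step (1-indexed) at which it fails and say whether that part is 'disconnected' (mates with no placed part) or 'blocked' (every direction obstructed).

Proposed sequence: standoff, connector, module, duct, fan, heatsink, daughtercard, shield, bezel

Valid

1. standoff@(0, 1) [-x clear] — {standoff}
2. connector@(-1, 1) [-x clear] — {connector, standoff}
3. module@(0, 2) [+y clear] — {connector, module, standoff}
4. duct@(1, 2) [-y clear] — {connector, duct, module, standoff}
5. fan@(2, 2) [+y clear] — {connector, duct, fan, module, standoff}
6. heatsink@(2, 1) [+x clear] — {connector, duct, fan, heatsink, module, standoff}
7. daughtercard@(0, 0) [-x clear] — {connector, daughtercard, duct, fan, heatsink, module, standoff}
8. shield@(1, 1) [-y clear] — {connector, daughtercard, duct, fan, heatsink, module, shield, standoff}
9. bezel@(1, 0) [+x clear] — {bezel, connector, daughtercard, duct, fan, heatsink, module, shield, standoff}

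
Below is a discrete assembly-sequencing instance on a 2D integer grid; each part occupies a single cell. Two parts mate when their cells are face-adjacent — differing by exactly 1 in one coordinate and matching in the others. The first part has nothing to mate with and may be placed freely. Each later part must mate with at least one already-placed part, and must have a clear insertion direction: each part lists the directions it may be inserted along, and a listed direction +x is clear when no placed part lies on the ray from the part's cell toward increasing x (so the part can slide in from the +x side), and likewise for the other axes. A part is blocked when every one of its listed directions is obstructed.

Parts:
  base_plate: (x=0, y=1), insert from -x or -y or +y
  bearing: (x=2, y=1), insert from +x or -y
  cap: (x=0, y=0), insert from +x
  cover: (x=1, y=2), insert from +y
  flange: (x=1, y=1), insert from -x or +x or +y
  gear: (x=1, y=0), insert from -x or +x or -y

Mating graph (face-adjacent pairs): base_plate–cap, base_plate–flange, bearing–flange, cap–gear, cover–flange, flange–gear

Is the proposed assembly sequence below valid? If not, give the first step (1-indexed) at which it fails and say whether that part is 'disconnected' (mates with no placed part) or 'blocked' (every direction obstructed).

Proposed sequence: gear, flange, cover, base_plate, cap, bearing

Invalid at step 5 (blocked)

1. gear@(1, 0) [-x clear] — {gear}
2. flange@(1, 1) [-x clear] — {flange, gear}
3. cover@(1, 2) [+y clear] — {cover, flange, gear}
4. base_plate@(0, 1) [-x clear] — {base_plate, cover, flange, gear}
5. cap@(0, 0) — +x all obstructed ⇒ blocked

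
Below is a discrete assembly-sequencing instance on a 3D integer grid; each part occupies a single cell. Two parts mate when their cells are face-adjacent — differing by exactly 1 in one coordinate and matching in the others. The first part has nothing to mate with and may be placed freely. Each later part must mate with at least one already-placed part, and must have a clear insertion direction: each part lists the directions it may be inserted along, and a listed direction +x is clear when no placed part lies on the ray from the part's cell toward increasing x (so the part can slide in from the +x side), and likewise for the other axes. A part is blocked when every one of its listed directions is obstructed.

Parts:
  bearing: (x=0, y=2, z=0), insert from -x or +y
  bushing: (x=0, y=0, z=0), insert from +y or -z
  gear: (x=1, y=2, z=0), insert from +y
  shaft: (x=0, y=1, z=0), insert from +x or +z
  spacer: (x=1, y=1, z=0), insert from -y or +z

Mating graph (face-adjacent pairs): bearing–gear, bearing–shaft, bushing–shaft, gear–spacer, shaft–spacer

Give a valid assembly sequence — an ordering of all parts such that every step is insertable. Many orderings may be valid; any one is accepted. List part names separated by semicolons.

bearing; gear; spacer; shaft; bushing

1. bearing@(0, 2, 0) [-x clear] — {bearing}
2. gear@(1, 2, 0) [+y clear] — {bearing, gear}
3. spacer@(1, 1, 0) [-y clear] — {bearing, gear, spacer}
4. shaft@(0, 1, 0) [+z clear] — {bearing, gear, shaft, spacer}
5. bushing@(0, 0, 0) [-z clear] — {bearing, bushing, gear, shaft, spacer}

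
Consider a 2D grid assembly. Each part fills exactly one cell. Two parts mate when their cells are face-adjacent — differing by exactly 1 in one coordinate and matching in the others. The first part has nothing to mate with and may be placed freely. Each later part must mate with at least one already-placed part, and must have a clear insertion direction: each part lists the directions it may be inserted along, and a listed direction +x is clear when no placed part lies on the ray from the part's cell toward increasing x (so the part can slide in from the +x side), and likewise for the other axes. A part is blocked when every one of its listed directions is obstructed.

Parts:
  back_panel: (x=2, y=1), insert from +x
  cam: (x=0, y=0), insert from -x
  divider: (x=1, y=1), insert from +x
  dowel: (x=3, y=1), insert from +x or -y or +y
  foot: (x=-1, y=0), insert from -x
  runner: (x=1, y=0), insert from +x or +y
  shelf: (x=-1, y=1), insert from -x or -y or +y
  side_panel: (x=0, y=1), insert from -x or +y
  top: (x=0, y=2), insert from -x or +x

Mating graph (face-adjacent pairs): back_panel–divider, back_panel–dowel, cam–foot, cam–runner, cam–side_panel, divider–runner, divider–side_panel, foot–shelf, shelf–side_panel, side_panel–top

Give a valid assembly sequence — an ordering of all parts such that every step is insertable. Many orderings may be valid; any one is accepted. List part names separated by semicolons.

1. cam@(0, 0) [-x clear] — {cam}
2. side_panel@(0, 1) [-x clear] — {cam, side_panel}
3. divider@(1, 1) [+x clear] — {cam, divider, side_panel}
4. top@(0, 2) [-x clear] — {cam, divider, side_panel, top}
5. back_panel@(2, 1) [+x clear] — {back_panel, cam, divider, side_panel, top}
6. foot@(-1, 0) [-x clear] — {back_panel, cam, divider, foot, side_panel, top}
7. dowel@(3, 1) [+x clear] — {back_panel, cam, divider, dowel, foot, side_panel, top}
8. shelf@(-1, 1) [-x clear] — {back_panel, cam, divider, dowel, foot, shelf, side_panel, top}
9. runner@(1, 0) [+x clear] — {back_panel, cam, divider, dowel, foot, runner, shelf, side_panel, top}

cam; side_panel; divider; top; back_panel; foot; dowel; shelf; runner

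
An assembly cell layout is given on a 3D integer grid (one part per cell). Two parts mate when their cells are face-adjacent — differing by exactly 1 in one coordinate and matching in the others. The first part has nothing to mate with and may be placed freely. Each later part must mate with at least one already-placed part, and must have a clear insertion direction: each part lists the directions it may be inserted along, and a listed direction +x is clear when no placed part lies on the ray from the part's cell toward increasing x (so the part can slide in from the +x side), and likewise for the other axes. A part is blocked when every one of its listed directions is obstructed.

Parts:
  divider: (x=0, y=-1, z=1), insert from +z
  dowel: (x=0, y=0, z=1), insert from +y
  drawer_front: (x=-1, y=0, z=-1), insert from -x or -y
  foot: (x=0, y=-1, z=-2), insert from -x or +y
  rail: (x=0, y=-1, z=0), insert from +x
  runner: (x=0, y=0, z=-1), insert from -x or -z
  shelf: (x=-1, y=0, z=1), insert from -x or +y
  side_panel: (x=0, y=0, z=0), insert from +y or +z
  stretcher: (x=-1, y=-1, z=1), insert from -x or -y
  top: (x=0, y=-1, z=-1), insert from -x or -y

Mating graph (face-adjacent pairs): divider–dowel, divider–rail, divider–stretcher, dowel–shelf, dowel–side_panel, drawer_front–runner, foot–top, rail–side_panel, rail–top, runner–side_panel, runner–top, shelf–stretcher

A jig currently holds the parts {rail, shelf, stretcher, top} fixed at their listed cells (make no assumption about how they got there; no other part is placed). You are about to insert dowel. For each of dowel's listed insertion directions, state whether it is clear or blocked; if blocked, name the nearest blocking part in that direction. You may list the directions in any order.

+y: ray from dowel(0, 0, 1) has no placed part ⇒ clear

+y: clear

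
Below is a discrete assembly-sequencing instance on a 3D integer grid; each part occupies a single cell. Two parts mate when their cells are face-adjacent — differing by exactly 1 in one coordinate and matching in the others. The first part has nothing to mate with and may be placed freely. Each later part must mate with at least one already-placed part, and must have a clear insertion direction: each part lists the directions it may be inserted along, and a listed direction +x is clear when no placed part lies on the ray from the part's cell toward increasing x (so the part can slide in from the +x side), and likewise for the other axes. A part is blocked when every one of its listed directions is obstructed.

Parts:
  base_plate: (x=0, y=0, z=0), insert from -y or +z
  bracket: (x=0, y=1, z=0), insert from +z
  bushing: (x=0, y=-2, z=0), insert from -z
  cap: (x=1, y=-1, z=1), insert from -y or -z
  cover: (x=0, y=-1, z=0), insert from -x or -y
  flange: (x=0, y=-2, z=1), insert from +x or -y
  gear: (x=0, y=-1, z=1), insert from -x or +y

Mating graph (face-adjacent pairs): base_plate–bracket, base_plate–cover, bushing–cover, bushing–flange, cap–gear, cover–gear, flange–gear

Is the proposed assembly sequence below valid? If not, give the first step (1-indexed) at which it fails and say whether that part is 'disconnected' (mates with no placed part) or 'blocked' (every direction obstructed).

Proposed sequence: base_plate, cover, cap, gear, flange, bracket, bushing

Invalid at step 3 (disconnected)

1. base_plate@(0, 0, 0) [-y clear] — {base_plate}
2. cover@(0, -1, 0) [-x clear] — {base_plate, cover}
3. cap@(1, -1, 1) — no placed neighbour ⇒ disconnected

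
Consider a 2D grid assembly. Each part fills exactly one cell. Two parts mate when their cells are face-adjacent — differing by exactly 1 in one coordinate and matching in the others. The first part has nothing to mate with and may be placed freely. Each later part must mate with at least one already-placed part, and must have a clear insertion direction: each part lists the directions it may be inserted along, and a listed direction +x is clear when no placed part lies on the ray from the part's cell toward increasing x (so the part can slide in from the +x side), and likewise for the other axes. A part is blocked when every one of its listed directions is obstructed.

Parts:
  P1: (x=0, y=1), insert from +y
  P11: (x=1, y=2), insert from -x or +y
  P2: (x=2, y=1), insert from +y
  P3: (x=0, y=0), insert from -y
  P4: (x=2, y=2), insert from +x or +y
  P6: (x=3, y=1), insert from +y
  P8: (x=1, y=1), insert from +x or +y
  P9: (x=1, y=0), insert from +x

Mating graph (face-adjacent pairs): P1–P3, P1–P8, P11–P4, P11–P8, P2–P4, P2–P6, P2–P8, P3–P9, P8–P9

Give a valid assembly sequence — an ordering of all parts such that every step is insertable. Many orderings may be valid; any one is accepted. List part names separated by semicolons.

P3; P1; P9; P8; P11; P2; P4; P6

1. P3@(0, 0) [-y clear] — {P3}
2. P1@(0, 1) [+y clear] — {P1, P3}
3. P9@(1, 0) [+x clear] — {P1, P3, P9}
4. P8@(1, 1) [+x clear] — {P1, P3, P8, P9}
5. P11@(1, 2) [-x clear] — {P1, P11, P3, P8, P9}
6. P2@(2, 1) [+y clear] — {P1, P11, P2, P3, P8, P9}
7. P4@(2, 2) [+x clear] — {P1, P11, P2, P3, P4, P8, P9}
8. P6@(3, 1) [+y clear] — {P1, P11, P2, P3, P4, P6, P8, P9}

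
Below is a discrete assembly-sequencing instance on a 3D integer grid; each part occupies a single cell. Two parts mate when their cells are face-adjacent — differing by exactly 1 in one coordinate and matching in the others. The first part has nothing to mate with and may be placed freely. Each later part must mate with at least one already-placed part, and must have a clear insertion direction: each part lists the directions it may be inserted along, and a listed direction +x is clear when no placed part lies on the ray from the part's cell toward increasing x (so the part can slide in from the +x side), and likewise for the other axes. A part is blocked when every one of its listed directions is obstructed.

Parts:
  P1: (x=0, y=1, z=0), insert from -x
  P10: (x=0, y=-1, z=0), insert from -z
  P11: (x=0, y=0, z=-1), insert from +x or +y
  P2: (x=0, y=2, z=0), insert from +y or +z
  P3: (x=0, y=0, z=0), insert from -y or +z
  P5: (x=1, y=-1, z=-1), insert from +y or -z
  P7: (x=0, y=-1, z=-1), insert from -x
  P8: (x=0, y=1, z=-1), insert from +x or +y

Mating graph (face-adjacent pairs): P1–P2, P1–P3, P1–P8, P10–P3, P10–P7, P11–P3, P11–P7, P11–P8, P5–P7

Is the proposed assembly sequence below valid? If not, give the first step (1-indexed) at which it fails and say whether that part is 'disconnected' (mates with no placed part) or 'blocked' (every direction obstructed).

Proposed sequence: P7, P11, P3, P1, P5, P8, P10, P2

1. P7@(0, -1, -1) [-x clear] — {P7}
2. P11@(0, 0, -1) [+x clear] — {P11, P7}
3. P3@(0, 0, 0) [-y clear] — {P11, P3, P7}
4. P1@(0, 1, 0) [-x clear] — {P1, P11, P3, P7}
5. P5@(1, -1, -1) [+y clear] — {P1, P11, P3, P5, P7}
6. P8@(0, 1, -1) [+x clear] — {P1, P11, P3, P5, P7, P8}
7. P10@(0, -1, 0) — -z all obstructed ⇒ blocked

Invalid at step 7 (blocked)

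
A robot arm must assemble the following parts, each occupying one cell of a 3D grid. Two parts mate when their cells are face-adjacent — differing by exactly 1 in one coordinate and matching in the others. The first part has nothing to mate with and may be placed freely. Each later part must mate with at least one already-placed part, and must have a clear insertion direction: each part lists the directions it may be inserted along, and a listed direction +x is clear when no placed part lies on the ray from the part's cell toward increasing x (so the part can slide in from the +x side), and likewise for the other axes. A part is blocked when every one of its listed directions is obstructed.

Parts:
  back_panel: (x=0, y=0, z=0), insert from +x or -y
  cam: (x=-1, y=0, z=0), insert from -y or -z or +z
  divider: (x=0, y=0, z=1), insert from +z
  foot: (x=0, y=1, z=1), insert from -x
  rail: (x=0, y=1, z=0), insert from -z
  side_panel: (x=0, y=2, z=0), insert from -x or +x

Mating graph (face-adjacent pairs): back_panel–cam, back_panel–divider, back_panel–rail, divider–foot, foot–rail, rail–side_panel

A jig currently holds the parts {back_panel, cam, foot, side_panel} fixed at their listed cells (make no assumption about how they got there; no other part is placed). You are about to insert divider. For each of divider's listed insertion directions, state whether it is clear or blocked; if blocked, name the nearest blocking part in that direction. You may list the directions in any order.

+z: ray from divider(0, 0, 1) has no placed part ⇒ clear

+z: clear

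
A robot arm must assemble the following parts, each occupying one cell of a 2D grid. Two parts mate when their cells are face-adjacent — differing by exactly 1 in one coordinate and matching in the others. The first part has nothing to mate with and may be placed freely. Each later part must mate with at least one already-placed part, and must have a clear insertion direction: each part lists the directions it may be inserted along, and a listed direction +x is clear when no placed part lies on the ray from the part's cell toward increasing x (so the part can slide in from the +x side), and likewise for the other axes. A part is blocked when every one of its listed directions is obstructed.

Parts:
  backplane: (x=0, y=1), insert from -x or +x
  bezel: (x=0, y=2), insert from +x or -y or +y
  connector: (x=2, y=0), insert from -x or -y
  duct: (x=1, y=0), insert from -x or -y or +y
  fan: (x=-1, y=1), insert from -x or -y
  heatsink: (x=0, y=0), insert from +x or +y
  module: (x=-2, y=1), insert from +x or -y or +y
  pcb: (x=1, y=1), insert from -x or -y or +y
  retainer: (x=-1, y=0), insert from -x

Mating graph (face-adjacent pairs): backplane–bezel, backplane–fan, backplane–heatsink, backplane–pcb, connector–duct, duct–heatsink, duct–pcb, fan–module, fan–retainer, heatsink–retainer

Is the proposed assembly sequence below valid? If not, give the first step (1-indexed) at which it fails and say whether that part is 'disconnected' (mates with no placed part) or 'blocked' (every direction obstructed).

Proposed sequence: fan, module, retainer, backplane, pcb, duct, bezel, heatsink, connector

Invalid at step 8 (blocked)

1. fan@(-1, 1) [-x clear] — {fan}
2. module@(-2, 1) [-y clear] — {fan, module}
3. retainer@(-1, 0) [-x clear] — {fan, module, retainer}
4. backplane@(0, 1) [+x clear] — {backplane, fan, module, retainer}
5. pcb@(1, 1) [-y clear] — {backplane, fan, module, pcb, retainer}
6. duct@(1, 0) [-y clear] — {backplane, duct, fan, module, pcb, retainer}
7. bezel@(0, 2) [+x clear] — {backplane, bezel, duct, fan, module, pcb, retainer}
8. heatsink@(0, 0) — +x/+y all obstructed ⇒ blocked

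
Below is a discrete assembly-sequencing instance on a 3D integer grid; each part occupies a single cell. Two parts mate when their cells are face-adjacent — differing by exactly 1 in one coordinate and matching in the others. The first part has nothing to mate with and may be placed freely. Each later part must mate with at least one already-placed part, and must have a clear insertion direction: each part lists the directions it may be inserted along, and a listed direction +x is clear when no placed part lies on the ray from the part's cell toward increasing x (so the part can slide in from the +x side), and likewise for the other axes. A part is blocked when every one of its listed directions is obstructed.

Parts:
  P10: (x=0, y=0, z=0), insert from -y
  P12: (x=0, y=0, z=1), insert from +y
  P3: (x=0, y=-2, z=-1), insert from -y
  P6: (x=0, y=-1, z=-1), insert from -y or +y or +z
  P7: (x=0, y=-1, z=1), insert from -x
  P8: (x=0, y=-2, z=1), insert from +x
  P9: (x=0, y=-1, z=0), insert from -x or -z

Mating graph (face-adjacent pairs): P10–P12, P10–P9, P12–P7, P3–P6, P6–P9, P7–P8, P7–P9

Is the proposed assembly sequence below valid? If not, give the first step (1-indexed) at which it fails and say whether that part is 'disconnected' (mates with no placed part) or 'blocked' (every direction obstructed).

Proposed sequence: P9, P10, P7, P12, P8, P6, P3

1. P9@(0, -1, 0) [-x clear] — {P9}
2. P10@(0, 0, 0) — -y all obstructed ⇒ blocked

Invalid at step 2 (blocked)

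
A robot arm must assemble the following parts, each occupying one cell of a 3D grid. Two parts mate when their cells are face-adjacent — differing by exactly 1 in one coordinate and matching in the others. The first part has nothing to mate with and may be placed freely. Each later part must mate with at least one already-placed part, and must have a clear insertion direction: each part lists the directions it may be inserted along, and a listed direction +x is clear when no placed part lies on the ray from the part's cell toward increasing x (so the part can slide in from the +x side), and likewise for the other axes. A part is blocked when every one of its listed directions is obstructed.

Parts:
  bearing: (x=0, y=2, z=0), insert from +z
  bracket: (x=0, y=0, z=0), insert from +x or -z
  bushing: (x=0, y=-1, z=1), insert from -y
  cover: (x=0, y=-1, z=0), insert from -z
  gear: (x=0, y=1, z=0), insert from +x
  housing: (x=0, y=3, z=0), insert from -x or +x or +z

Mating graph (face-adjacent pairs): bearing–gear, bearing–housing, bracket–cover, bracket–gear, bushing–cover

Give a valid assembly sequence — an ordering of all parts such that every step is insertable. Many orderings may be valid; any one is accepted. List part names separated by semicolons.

housing; bearing; gear; bracket; cover; bushing

1. housing@(0, 3, 0) [-x clear] — {housing}
2. bearing@(0, 2, 0) [+z clear] — {bearing, housing}
3. gear@(0, 1, 0) [+x clear] — {bearing, gear, housing}
4. bracket@(0, 0, 0) [+x clear] — {bearing, bracket, gear, housing}
5. cover@(0, -1, 0) [-z clear] — {bearing, bracket, cover, gear, housing}
6. bushing@(0, -1, 1) [-y clear] — {bearing, bracket, bushing, cover, gear, housing}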